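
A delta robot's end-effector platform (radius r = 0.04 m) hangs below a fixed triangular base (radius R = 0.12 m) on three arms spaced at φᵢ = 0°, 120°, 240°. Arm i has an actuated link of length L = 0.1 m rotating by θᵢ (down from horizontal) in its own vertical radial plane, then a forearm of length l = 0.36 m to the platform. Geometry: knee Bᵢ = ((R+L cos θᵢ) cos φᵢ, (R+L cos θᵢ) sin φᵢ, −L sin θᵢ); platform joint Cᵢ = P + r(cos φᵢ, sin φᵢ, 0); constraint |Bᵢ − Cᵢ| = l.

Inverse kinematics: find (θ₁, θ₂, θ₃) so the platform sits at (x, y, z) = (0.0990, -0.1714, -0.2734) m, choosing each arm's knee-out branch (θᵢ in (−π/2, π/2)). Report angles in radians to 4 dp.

arm 1 (φ=0.0°): x'=0.0990, y'=-0.1714
  A cos θ + B sin θ = C:  -0.0190·cos θ + -0.2734·sin θ = 0.0756
  γ=atan2(-0.2734,-0.0190)=-1.6402;  ψ=arccos(0.2757)=1.2914;  θ1=γ+ψ≈-0.3487
φ2=120.0° → target in arm frame (-0.1979, 0.0000)
  A=0.2779, B=-0.2734, C=(l²−L²−A²−y'²−z²)/(2L)=-0.1620
  √(A²+B²)=0.3899;  θ2 = -0.7772+1.9993 ≈ 1.2221
arm 3 (φ=240.0°): x'=0.0989, y'=0.1714
  e−x'=-0.0189;  (l²−L²−(e−x')²−y'²−z²)/2L = 0.0755
  θ3 = atan2(B,A) + arccos(C/0.2741) = -0.3483

θ₁ = -0.3487, θ₂ = 1.2221, θ₃ = -0.3483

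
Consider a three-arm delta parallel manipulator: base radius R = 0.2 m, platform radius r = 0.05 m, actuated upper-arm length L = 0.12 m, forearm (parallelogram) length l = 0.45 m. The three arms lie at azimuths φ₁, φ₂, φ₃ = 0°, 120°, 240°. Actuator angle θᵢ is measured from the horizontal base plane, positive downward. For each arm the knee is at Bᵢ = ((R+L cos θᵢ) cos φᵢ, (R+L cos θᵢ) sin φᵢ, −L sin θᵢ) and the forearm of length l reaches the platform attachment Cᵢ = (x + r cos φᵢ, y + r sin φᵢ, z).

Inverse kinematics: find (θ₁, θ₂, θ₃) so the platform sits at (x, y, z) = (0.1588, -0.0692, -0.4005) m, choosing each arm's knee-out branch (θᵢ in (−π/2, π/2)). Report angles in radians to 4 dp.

θ₁ = -0.2618, θ₂ = 1.2220, θ₃ = 0.6983

φ1=0.0° → target in arm frame (0.1588, -0.0692)
  A cos θ + B sin θ = C:  -0.0088·cos θ + -0.4005·sin θ = 0.0951
  θ1 = atan2(B,A) + arccos(C/0.4006) = -0.2618
rotate P by −φ2: (-0.1393, -0.1029, -0.4005)
  A cos θ + B sin θ = C:  0.2893·cos θ + -0.4005·sin θ = -0.2775
  θ2 = atan2(B,A) + arccos(C/0.4941) = 1.2220
arm 3 (φ=240.0°): x'=-0.0195, y'=0.1721
  A cos θ + B sin θ = C:  0.1695·cos θ + -0.4005·sin θ = -0.1277
  θ3 = atan2(B,A) + arccos(C/0.4349) = 0.6983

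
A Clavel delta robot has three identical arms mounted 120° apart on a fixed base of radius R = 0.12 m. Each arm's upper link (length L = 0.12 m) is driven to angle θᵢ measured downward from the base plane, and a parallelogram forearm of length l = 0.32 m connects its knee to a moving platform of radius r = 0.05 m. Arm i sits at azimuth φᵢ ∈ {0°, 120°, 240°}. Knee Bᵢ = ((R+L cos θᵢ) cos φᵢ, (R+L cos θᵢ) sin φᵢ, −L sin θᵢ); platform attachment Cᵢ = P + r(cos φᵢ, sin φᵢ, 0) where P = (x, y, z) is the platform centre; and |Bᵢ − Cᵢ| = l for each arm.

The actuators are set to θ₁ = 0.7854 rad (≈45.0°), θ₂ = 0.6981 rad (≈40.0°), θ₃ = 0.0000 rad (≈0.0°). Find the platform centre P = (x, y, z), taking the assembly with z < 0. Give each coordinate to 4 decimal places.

φ1=0.0°: virtual centre (0.1549, 0.0000, -0.0849), radius l
S2 = (0.1619·cos120.0°, 0.1619·sin120.0°, -0.0771) = (-0.0810, 0.1402, -0.0771)
arm 3 at φ=240.0°: e+L cos θ3 = 0.1900;  S3 = (-0.0950, -0.1645, 0.0000)
|S₂|²−|S₁|² = 0.0010;  |S₃|²−|S₁|² = 0.0049
linear system: -0.4716x+0.2805y = 0.0010−0.0154z; -0.4997x+-0.3291y = 0.0049−0.1697z
det = 0.2954;  x = -0.0058+0.1784z,  y = -0.0062+0.2449z
sphere 1 gives Az²+Bz+C=0 with A=1.0918, B=0.1094, C=-0.0694;  B²−4AC=0.3149;  roots -0.3071, 0.2069;  negative root z = -0.3071
x = -0.0605, y = -0.0814

(-0.0605, -0.0814, -0.3071)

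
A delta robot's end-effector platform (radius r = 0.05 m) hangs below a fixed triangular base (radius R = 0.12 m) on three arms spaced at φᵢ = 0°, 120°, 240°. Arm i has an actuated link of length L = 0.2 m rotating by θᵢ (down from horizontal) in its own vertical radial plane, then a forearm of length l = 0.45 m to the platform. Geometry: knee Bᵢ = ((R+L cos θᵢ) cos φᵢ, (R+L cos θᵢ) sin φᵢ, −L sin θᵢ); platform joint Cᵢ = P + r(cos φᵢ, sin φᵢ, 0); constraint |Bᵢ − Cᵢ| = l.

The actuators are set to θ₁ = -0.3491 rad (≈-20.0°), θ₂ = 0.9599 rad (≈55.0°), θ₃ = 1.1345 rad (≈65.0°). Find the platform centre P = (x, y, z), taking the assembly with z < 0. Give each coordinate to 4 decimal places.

(0.2858, 0.0444, -0.3785)

centre 1 = (0.2579·cos0.0°, 0.2579·sin0.0°, 0.0684) = (0.2579, 0.0000, 0.0684)
arm 2 at φ=120.0°: ρ2 = 0.1847;  centre 2 = (-0.0924, 0.1600, -0.1638)
φ3=240.0°: virtual centre (-0.0773, -0.1338, -0.1813), radius l
eliminate P² terms by subtracting sphere 1 from 2 and 3
plane₁₂: -0.7006x+0.3199y+-0.4645z = -0.0103
det = 0.4020;  x = 0.0183+-0.7067z,  y = 0.0081+-0.0957z
quadratic in z: (1.5085)z²+(0.2002)z+(-0.1404)=0, √Δ=0.9418 → z ∈ {-0.3785, 0.2458}; z = -0.3785 (taking z<0)
x = 0.2858, y = 0.0444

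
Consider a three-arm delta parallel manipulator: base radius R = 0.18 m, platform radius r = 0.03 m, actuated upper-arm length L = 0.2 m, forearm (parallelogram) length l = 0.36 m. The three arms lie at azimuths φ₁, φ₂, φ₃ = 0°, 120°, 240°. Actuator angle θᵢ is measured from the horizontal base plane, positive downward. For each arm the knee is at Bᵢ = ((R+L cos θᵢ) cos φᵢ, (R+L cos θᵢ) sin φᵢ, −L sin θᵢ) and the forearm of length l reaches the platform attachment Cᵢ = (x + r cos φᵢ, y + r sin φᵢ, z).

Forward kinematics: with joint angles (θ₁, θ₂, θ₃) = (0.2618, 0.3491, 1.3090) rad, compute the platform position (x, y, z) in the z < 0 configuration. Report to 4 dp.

(0.0825, 0.1266, -0.2653)

O1 = (0.3432·cos0.0°, 0.3432·sin0.0°, -0.0518) = (0.3432, 0.0000, -0.0518)
arm 2 at φ=120.0°: e+L cos θ2 = 0.3379;  O2 = (-0.1690, 0.2927, -0.0684)
O3 = (0.2018·cos240.0°, 0.2018·sin240.0°, -0.1932) = (-0.1009, -0.1747, -0.1932)
|O₂|²−|O₁|² = -0.0016;  |O₃|²−|O₁|² = -0.0424
[-1.0243 0.5853 -0.0333]·P = -0.0016;  [-0.8881 -0.3495 -0.2828]·P = -0.0424
det = 0.8778;  x = 0.0289+-0.2019z,  y = 0.0479+-0.2964z
sphere 1 gives Az²+Bz+C=0 with A=1.1286, B=0.2020, C=-0.0259;  B²−4AC=0.1575;  roots -0.2653, 0.0864;  negative root z = -0.2653
x = 0.0825, y = 0.1266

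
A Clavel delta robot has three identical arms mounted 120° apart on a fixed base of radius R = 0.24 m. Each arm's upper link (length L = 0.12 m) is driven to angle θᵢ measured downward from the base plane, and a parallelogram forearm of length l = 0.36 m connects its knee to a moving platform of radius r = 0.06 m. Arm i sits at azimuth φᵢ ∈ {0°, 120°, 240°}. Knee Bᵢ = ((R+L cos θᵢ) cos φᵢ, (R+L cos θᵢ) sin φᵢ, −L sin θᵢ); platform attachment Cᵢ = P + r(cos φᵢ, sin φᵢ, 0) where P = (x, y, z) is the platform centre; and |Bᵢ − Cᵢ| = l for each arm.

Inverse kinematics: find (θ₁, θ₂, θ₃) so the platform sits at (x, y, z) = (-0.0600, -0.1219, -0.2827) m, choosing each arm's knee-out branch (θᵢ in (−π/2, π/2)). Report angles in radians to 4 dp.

θ₁ = 1.1348, θ₂ = 1.2218, θ₃ = -0.3491

rotate P by −φ1: (-0.0600, -0.1219, -0.2827)
  e−x'=0.2400;  (l²−L²−(e−x')²−y'²−z²)/2L = -0.1549
  γ=atan2(-0.2827,0.2400)=-0.8669;  ψ=arccos(-0.4177)=2.0018;  θ1=γ+ψ≈1.1348
rotate P by −φ2: (-0.0756, 0.1129, -0.2827)
  e−x'=0.2556;  (l²−L²−(e−x')²−y'²−z²)/2L = -0.1783
  θ2 = atan2(B,A) + arccos(C/0.3811) = 1.2218
arm 3 (φ=240.0°): x'=0.1356, y'=0.0090
  A cos θ + B sin θ = C:  0.0444·cos θ + -0.2827·sin θ = 0.1384
  √(A²+B²)=0.2862;  θ3 = -1.4149+1.0658 ≈ -0.3491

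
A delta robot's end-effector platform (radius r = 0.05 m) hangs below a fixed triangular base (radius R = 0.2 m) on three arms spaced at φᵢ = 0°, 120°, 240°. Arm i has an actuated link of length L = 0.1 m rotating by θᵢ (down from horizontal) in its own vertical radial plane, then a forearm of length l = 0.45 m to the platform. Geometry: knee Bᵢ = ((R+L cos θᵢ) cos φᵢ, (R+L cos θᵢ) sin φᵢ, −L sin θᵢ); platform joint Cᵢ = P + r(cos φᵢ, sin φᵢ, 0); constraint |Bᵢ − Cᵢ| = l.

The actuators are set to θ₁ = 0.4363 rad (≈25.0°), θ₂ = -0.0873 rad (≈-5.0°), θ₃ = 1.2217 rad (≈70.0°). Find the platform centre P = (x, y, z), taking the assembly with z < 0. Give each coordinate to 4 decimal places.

φ1=0.0°: virtual centre (0.2406, 0.0000, -0.0423), radius l
O2 = (0.2496·cos120.0°, 0.2496·sin120.0°, 0.0087) = (-0.1248, 0.2162, 0.0087)
φ3=240.0°: virtual centre (-0.0921, -0.1595, -0.0940), radius l
|O₂|²−|O₁|² = 0.0027;  |O₃|²−|O₁|² = -0.0169
linear system: -0.7309x+0.4324y = 0.0027−0.1020z; -0.6655x+-0.3191y = -0.0169−-0.1034z
Cramer: x(z) = 0.0124-0.0234z;  y(z) = 0.0272-0.2754z
quadratic in z: (1.0764)z²+(0.0802)z+(-0.1479)=0, √Δ=0.8020 → z ∈ {-0.4098, 0.3353}; z = -0.4098 (taking z<0)
x = 0.0220, y = 0.1400

(0.0220, 0.1400, -0.4098)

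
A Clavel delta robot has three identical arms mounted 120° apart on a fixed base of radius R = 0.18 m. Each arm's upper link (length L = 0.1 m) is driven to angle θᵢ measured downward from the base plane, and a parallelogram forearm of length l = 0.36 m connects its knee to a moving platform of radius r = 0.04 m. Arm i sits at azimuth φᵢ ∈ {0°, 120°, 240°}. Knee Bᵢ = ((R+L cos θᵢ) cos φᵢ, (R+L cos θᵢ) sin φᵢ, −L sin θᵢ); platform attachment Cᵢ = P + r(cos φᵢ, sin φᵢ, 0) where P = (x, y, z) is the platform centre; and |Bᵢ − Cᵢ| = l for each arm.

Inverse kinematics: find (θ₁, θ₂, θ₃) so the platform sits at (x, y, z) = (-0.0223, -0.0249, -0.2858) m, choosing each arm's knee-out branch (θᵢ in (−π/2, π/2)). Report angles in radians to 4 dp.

φ1=0.0° → target in arm frame (-0.0223, -0.0249)
  A=0.1623, B=-0.2858, C=(l²−L²−A²−y'²−z²)/(2L)=0.0548
  γ=atan2(-0.2858,0.1623)=-1.0543;  ψ=arccos(0.1667)=1.4033;  θ1=γ+ψ≈0.3490
φ2=120.0° → target in arm frame (-0.0104, 0.0318)
  A cos θ + B sin θ = C:  0.1504·cos θ + -0.2858·sin θ = 0.0714
  γ=atan2(-0.2858,0.1504)=-1.0863;  ψ=arccos(0.2212)=1.3478;  θ2=γ+ψ≈0.2615
rotate P by −φ3: (0.0327, -0.0069, -0.2858)
  A cos θ + B sin θ = C:  0.1073·cos θ + -0.2858·sin θ = 0.1318
  √(A²+B²)=0.3053;  θ3 = -1.2117+1.1244 ≈ -0.0873

θ₁ = 0.3490, θ₂ = 0.2615, θ₃ = -0.0873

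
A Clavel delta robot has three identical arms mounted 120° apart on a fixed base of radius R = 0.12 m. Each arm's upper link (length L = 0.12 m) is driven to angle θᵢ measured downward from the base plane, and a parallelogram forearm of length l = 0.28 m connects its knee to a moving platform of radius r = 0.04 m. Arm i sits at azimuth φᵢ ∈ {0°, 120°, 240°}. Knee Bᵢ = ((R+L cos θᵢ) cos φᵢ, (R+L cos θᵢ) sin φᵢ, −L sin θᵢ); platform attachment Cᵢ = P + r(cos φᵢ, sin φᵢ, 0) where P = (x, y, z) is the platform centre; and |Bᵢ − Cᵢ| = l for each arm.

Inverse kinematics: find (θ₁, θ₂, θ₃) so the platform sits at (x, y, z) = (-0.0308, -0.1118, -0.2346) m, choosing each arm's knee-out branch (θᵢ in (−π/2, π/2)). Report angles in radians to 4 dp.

θ₁ = 0.6980, θ₂ = 0.9601, θ₃ = -0.2612

rotate P by −φ1: (-0.0308, -0.1118, -0.2346)
  e−x'=0.1108;  (l²−L²−(e−x')²−y'²−z²)/2L = -0.0659
  √(A²+B²)=0.2594;  θ1 = -1.1296+1.8276 ≈ 0.6980
arm 2 (φ=120.0°): x'=-0.0814, y'=0.0826
  A=0.1614, B=-0.2346, C=(l²−L²−A²−y'²−z²)/(2L)=-0.0996
  θ2 = atan2(B,A) + arccos(C/0.2848) = 0.9601
rotate P by −φ3: (0.1122, 0.0292, -0.2346)
  A=-0.0322, B=-0.2346, C=(l²−L²−A²−y'²−z²)/(2L)=0.0295
  θ3 = atan2(B,A) + arccos(C/0.2368) = -0.2612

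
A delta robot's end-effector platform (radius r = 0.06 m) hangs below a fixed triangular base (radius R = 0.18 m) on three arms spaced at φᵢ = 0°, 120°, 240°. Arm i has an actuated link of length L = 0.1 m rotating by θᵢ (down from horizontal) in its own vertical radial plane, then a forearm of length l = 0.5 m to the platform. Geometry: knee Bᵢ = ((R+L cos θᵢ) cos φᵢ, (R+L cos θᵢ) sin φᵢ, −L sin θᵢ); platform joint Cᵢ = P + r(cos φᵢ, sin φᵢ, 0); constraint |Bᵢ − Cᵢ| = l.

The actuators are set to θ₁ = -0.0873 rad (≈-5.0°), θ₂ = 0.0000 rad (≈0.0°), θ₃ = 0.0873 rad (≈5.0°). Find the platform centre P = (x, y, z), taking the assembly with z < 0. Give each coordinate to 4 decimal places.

centre 1 = (0.2196·cos0.0°, 0.2196·sin0.0°, 0.0087) = (0.2196, 0.0000, 0.0087)
arm 2 at φ=120.0°: (R−r)+L cos θ2 = 0.2200;  centre 2 = (-0.1100, 0.1905, 0.0000)
centre 3 = (0.2196·cos240.0°, 0.2196·sin240.0°, -0.0087) = (-0.1098, -0.1902, -0.0087)
eliminate P² terms by subtracting sphere 1 from 2 and 3
[-0.6592 0.3811 -0.0174]·P = 0.0001;  [-0.6589 -0.3804 -0.0349]·P = 0.0000
Cramer: x(z) = -0.0001-0.0397z;  y(z) = 0.0001-0.0229z
into |P−centre ₁|² = l²: 1.0021z² + 0.0000z + -0.2017 = 0;  Δ = 0.8083;  z = -0.4486 or 0.4486 → z<0 root = -0.4486
x = 0.0177, y = 0.0104

(0.0177, 0.0104, -0.4486)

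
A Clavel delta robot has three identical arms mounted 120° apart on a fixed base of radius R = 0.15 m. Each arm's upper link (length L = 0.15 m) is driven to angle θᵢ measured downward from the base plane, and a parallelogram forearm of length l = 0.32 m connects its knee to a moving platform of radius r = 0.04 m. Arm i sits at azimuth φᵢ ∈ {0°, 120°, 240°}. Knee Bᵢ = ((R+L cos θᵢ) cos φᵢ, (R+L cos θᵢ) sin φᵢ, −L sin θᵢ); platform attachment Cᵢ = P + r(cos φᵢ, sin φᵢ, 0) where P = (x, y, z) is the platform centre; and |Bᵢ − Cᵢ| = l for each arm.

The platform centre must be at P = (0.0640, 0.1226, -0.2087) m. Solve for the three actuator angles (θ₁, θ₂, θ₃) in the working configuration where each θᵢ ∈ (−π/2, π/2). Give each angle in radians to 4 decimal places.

arm 1 (φ=0.0°): x'=0.0640, y'=0.1226
  A=0.0460, B=-0.2087, C=(l²−L²−A²−y'²−z²)/(2L)=0.0640
  √(A²+B²)=0.2137;  θ1 = -1.3539+1.2667 ≈ -0.0872
φ2=120.0° → target in arm frame (0.0742, -0.1167)
  A=0.0358, B=-0.2087, C=(l²−L²−A²−y'²−z²)/(2L)=0.0715
  θ2 = atan2(B,A) + arccos(C/0.2118) = -0.1742
rotate P by −φ3: (-0.1382, -0.0059, -0.2087)
  A=0.2482, B=-0.2087, C=(l²−L²−A²−y'²−z²)/(2L)=-0.0843
  γ=atan2(-0.2087,0.2482)=-0.6992;  ψ=arccos(-0.2599)=1.8337;  θ3=γ+ψ≈1.1345

θ₁ = -0.0872, θ₂ = -0.1742, θ₃ = 1.1345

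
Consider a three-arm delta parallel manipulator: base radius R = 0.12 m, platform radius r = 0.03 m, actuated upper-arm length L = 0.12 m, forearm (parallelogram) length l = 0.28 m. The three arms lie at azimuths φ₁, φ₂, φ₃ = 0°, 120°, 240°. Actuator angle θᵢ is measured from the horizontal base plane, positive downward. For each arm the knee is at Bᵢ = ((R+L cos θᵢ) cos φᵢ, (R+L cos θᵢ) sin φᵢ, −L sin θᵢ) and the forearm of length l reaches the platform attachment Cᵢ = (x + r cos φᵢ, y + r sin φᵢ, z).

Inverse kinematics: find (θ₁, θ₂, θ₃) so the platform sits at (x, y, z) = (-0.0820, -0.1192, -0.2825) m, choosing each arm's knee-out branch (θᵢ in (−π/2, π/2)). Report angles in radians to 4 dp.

rotate P by −φ1: (-0.0820, -0.1192, -0.2825)
  e−x'=0.1720;  (l²−L²−(e−x')²−y'²−z²)/2L = -0.2483
  √(A²+B²)=0.3307;  θ1 = -1.0239+2.4201 ≈ 1.3962
rotate P by −φ2: (-0.0622, 0.1306, -0.2825)
  A=0.1522, B=-0.2825, C=(l²−L²−A²−y'²−z²)/(2L)=-0.2335
  γ=atan2(-0.2825,0.1522)=-1.0765;  ψ=arccos(-0.7276)=2.3857;  θ2=γ+ψ≈1.3091
arm 3 (φ=240.0°): x'=0.1442, y'=-0.0114
  A cos θ + B sin θ = C:  -0.0542·cos θ + -0.2825·sin θ = -0.0787
  √(A²+B²)=0.2877;  θ3 = -1.7605+1.8478 ≈ 0.0873

θ₁ = 1.3962, θ₂ = 1.3091, θ₃ = 0.0873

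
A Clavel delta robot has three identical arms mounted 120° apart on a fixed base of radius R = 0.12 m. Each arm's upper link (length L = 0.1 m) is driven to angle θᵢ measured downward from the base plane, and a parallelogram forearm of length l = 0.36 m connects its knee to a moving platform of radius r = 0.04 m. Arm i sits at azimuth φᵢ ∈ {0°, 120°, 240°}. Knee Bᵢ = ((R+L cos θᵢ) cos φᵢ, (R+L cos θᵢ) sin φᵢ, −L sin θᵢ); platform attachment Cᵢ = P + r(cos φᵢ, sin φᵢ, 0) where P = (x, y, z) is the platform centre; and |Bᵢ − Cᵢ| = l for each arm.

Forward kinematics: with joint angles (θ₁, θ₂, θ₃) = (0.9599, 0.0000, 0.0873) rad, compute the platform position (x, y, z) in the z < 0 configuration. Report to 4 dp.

φ1=0.0°: virtual centre (0.1374, 0.0000, -0.0819), radius l
arm 2 at φ=120.0°: e+L cos θ2 = 0.1800;  centre 2 = (-0.0900, 0.1559, 0.0000)
centre 3 = (0.1796·cos240.0°, 0.1796·sin240.0°, -0.0087) = (-0.0898, -0.1556, -0.0087)
subtract pairs → two planes through P
linear system: -0.4547x+0.3118y = 0.0068−0.1638z; -0.4543x+-0.3111y = 0.0068−0.1464z
Cramer: x(z) = -0.0149+0.3412z;  y(z) = 0.0001-0.0278z
quadratic in z: (1.1172)z²+(0.0599)z+(-0.0997)=0, √Δ=0.6702 → z ∈ {-0.3267, 0.2731}; z = -0.3267 (taking z<0)
x = -0.1264, y = 0.0092

(-0.1264, 0.0092, -0.3267)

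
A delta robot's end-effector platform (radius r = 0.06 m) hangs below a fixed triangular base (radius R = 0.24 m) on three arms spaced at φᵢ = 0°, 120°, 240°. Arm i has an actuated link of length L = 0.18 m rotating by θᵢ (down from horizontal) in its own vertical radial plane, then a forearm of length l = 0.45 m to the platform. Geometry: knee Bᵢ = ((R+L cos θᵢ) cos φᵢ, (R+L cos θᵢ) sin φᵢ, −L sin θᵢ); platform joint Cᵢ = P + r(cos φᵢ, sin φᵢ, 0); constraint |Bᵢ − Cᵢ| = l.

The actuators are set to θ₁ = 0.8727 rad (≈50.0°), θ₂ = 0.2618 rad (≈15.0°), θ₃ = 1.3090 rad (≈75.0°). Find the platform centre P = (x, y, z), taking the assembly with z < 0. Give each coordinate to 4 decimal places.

(-0.0057, 0.1548, -0.4341)

arm 1 at φ=0.0°: (R−r)+L cos θ1 = 0.2957;  O1 = (0.2957, 0.0000, -0.1379)
arm 2 at φ=120.0°: (R−r)+L cos θ2 = 0.3539;  O2 = (-0.1769, 0.3065, -0.0466)
arm 3 at φ=240.0°: (R−r)+L cos θ3 = 0.2266;  O3 = (-0.1133, -0.1962, -0.1739)
|O₂|²−|O₁|² = 0.0209;  |O₃|²−|O₁|² = -0.0249
[-0.9453 0.6129 0.1826]·P = 0.0209;  [-0.8180 -0.3925 -0.0719]·P = -0.0249
Cramer: x(z) = 0.0081+0.0316z;  y(z) = 0.0466-0.2492z
sphere 1 gives Az²+Bz+C=0 with A=1.0631, B=0.2344, C=-0.0986;  B²−4AC=0.4741;  roots -0.4341, 0.2136;  negative root z = -0.4341
x = -0.0057, y = 0.1548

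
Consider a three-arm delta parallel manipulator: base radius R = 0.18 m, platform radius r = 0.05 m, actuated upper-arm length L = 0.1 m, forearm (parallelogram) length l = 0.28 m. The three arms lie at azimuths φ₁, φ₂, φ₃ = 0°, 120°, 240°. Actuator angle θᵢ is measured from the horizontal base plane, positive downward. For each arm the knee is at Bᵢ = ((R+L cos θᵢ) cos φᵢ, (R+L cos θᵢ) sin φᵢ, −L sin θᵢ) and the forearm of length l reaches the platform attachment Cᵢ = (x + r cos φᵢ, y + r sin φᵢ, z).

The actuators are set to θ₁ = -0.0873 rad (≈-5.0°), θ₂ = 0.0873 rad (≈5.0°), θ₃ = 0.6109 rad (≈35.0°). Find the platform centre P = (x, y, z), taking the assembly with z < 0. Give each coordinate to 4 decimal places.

(0.0264, 0.0297, -0.1815)

arm 1 at φ=0.0°: e+L cos θ1 = 0.2296;  S1 = (0.2296, 0.0000, 0.0087)
S2 = (0.2296·cos120.0°, 0.2296·sin120.0°, -0.0087) = (-0.1148, 0.1989, -0.0087)
arm 3 at φ=240.0°: e+L cos θ3 = 0.2119;  S3 = (-0.1060, -0.1835, -0.0574)
subtract pairs → two planes through P
plane₁₂: -0.6889x+0.3977y+-0.0349z = 0.0000
det = 0.5198;  x = 0.0035+-0.1258z,  y = 0.0061+-0.1301z
quadratic in z: (1.0327)z²+(0.0378)z+(-0.0272)=0, √Δ=0.3371 → z ∈ {-0.1815, 0.1449}; z = -0.1815 (taking z<0)
x = 0.0264, y = 0.0297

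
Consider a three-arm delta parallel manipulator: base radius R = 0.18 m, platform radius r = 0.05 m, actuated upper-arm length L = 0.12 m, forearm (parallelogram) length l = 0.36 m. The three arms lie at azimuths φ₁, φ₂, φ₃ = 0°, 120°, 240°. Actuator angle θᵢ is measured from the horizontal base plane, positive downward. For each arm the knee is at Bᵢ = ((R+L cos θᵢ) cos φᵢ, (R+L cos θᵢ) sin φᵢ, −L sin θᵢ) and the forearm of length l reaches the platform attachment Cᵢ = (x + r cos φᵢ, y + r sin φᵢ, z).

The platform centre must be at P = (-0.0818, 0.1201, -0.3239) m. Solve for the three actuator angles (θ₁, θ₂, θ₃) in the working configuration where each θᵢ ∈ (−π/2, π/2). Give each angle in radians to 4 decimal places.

rotate P by −φ1: (-0.0818, 0.1201, -0.3239)
  A cos θ + B sin θ = C:  0.2118·cos θ + -0.3239·sin θ = -0.2041
  γ=atan2(-0.3239,0.2118)=-0.9917;  ψ=arccos(-0.5275)=2.1265;  θ1=γ+ψ≈1.1348
rotate P by −φ2: (0.1449, 0.0108, -0.3239)
  A cos θ + B sin θ = C:  -0.0149·cos θ + -0.3239·sin θ = 0.0415
  γ=atan2(-0.3239,-0.0149)=-1.6168;  ψ=arccos(0.1279)=1.4426;  θ2=γ+ψ≈-0.1742
arm 3 (φ=240.0°): x'=-0.0631, y'=-0.1309
  A=0.1931, B=-0.3239, C=(l²−L²−A²−y'²−z²)/(2L)=-0.1839
  γ=atan2(-0.3239,0.1931)=-1.0332;  ψ=arccos(-0.4877)=2.0802;  θ3=γ+ψ≈1.0470

θ₁ = 1.1348, θ₂ = -0.1742, θ₃ = 1.0470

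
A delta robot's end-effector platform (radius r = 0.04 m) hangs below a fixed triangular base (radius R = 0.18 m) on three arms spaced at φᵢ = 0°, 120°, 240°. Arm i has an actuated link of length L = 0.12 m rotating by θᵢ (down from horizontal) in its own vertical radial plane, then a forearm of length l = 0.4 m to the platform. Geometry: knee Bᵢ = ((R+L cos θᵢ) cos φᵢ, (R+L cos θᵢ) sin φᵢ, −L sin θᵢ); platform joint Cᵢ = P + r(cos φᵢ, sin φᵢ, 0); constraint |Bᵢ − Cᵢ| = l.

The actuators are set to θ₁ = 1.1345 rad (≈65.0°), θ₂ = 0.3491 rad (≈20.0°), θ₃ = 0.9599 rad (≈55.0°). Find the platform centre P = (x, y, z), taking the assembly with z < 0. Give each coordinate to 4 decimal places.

(-0.0660, 0.0701, -0.4074)

φ1=0.0°: virtual centre (0.1907, 0.0000, -0.1088), radius l
φ2=120.0°: virtual centre (-0.1264, 0.2189, -0.0410), radius l
arm 3 at φ=240.0°: (R−r)+L cos θ3 = 0.2088;  O3 = (-0.1044, -0.1809, -0.0983)
subtract pairs → two planes through P
[-0.6342 0.4378 0.1354]·P = 0.0174;  [-0.5903 -0.3617 0.0209]·P = 0.0051
det = 0.4878;  x = -0.0174+0.1192z,  y = 0.0144+-0.1367z
into |P−O₁|² = l²: 1.0329z² + 0.1640z + -0.1046 = 0;  Δ = 0.4592;  z = -0.4074 or 0.2487 → z<0 root = -0.4074
x = -0.0660, y = 0.0701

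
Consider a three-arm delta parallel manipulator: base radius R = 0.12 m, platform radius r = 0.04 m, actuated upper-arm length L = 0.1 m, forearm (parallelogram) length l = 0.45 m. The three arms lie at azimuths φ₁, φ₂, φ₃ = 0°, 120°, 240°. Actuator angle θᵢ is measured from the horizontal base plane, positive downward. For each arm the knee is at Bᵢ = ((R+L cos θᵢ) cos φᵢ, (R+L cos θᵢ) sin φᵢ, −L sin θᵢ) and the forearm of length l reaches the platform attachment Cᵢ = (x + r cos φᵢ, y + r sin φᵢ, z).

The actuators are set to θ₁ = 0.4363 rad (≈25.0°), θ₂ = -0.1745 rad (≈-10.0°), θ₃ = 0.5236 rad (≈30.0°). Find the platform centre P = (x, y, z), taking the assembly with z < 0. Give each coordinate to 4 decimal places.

φ1=0.0°: virtual centre (0.1706, 0.0000, -0.0423), radius l
arm 2 at φ=120.0°: e+L cos θ2 = 0.1785;  O2 = (-0.0892, 0.1546, 0.0174)
arm 3 at φ=240.0°: e+L cos θ3 = 0.1666;  O3 = (-0.0833, -0.1443, -0.0500)
subtract pairs → two planes through P
[-0.5197 0.3091 0.1192]·P = 0.0013;  [-0.5079 -0.2886 -0.0155]·P = -0.0006
Cramer: x(z) = -0.0005+0.0965z;  y(z) = 0.0032-0.2235z
into |P−O₁|² = l²: 1.0593z² + 0.0501z + -0.1714 = 0;  Δ = 0.7288;  z = -0.4266 or 0.3793 → z<0 root = -0.4266
x = -0.0417, y = 0.0985

(-0.0417, 0.0985, -0.4266)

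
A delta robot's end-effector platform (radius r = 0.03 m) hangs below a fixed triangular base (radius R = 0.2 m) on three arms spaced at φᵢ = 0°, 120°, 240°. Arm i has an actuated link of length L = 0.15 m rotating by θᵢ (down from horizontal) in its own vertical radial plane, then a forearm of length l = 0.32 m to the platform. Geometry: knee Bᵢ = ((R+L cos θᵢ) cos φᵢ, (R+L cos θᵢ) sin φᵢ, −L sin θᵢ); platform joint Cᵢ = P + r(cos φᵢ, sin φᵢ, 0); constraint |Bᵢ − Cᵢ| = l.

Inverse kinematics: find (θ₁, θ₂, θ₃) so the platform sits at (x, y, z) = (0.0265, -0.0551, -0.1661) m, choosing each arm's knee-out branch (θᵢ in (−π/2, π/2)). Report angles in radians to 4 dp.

θ₁ = 0.2619, θ₂ = 0.9597, θ₃ = 0.1745

φ1=0.0° → target in arm frame (0.0265, -0.0551)
  e−x'=0.1435;  (l²−L²−(e−x')²−y'²−z²)/2L = 0.0956
  γ=atan2(-0.1661,0.1435)=-0.8583;  ψ=arccos(0.4356)=1.1201;  θ1=γ+ψ≈0.2619
φ2=120.0° → target in arm frame (-0.0610, 0.0046)
  A cos θ + B sin θ = C:  0.2310·cos θ + -0.1661·sin θ = -0.0035
  √(A²+B²)=0.2845;  θ2 = -0.6235+1.5832 ≈ 0.9597
arm 3 (φ=240.0°): x'=0.0345, y'=0.0505
  A cos θ + B sin θ = C:  0.1355·cos θ + -0.1661·sin θ = 0.1046
  γ=atan2(-0.1661,0.1355)=-0.8864;  ψ=arccos(0.4881)=1.0609;  θ3=γ+ψ≈0.1745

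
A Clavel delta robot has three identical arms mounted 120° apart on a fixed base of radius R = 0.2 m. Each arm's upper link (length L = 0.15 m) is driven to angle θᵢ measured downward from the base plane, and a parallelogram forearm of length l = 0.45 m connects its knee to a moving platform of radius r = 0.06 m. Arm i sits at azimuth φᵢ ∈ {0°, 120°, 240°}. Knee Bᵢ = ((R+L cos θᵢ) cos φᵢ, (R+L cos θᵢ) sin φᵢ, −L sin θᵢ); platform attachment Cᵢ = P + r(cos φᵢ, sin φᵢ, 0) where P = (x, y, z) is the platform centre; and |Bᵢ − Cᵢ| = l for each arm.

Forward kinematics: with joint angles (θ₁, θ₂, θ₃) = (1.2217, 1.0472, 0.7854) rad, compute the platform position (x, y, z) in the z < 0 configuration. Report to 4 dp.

(-0.0548, -0.0395, -0.5156)

φ1=0.0°: virtual centre (0.1913, 0.0000, -0.1410), radius l
arm 2 at φ=120.0°: ρ2 = 0.2150;  O2 = (-0.1075, 0.1862, -0.1299)
arm 3 at φ=240.0°: ρ3 = 0.2461;  O3 = (-0.1230, -0.2131, -0.1061)
eliminate P² terms by subtracting sphere 1 from 2 and 3
plane₁₂: -0.5976x+0.3724y+0.0221z = 0.0066
Cramer: x(z) = -0.0175+0.0724z;  y(z) = -0.0102+0.0569z
into |P−O₁|² = l²: 1.0085z² + 0.2505z + -0.1389 = 0;  Δ = 0.6232;  z = -0.5156 or 0.2672 → z<0 root = -0.5156
x = -0.0548, y = -0.0395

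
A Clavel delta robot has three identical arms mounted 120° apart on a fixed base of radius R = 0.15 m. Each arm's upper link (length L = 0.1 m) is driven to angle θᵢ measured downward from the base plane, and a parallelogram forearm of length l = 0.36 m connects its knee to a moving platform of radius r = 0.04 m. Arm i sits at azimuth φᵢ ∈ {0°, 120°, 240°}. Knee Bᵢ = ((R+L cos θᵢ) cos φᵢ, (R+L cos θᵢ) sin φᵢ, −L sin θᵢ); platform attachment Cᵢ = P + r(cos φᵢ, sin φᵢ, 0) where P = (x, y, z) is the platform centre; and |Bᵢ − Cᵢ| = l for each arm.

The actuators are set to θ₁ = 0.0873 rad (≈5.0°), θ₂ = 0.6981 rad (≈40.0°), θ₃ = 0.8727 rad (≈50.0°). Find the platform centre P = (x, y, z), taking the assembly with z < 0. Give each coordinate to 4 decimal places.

(0.0820, 0.0196, -0.3448)

S1 = (0.2096·cos0.0°, 0.2096·sin0.0°, -0.0087) = (0.2096, 0.0000, -0.0087)
arm 2 at φ=120.0°: (R−r)+L cos θ2 = 0.1866;  S2 = (-0.0933, 0.1616, -0.0643)
arm 3 at φ=240.0°: (R−r)+L cos θ3 = 0.1743;  S3 = (-0.0871, -0.1509, -0.0766)
eliminate P² terms by subtracting sphere 1 from 2 and 3
linear system: -0.6058x+0.3232y = -0.0051−-0.1111z; -0.5935x+-0.3019y = -0.0078−-0.1358z
Cramer: x(z) = 0.0108-0.2066z;  y(z) = 0.0046-0.0435z
quadratic in z: (1.0446)z²+(0.0992)z+(-0.0900)=0, √Δ=0.6211 → z ∈ {-0.3448, 0.2498}; z = -0.3448 (taking z<0)
x = 0.0820, y = 0.0196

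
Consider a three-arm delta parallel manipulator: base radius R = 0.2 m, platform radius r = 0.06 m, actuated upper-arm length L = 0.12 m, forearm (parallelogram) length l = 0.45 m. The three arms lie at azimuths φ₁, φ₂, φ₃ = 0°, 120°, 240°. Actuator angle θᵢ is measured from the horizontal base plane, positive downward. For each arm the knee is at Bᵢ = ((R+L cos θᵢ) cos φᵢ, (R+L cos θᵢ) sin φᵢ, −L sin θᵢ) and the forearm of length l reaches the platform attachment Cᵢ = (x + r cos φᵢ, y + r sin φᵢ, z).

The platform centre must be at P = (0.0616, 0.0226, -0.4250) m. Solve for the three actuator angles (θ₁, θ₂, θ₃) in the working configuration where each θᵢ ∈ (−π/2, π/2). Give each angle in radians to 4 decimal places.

rotate P by −φ1: (0.0616, 0.0226, -0.4250)
  A=0.0784, B=-0.4250, C=(l²−L²−A²−y'²−z²)/(2L)=0.0034
  γ=atan2(-0.4250,0.0784)=-1.3884;  ψ=arccos(0.0079)=1.5629;  θ1=γ+ψ≈0.1745
rotate P by −φ2: (-0.0112, -0.0646, -0.4250)
  A cos θ + B sin θ = C:  0.1512·cos θ + -0.4250·sin θ = -0.0816
  θ2 = atan2(B,A) + arccos(C/0.4511) = 0.5237
arm 3 (φ=240.0°): x'=-0.0504, y'=0.0420
  e−x'=0.1904;  (l²−L²−(e−x')²−y'²−z²)/2L = -0.1272
  √(A²+B²)=0.4657;  θ3 = -1.1497+1.8475 ≈ 0.6979

θ₁ = 0.1745, θ₂ = 0.5237, θ₃ = 0.6979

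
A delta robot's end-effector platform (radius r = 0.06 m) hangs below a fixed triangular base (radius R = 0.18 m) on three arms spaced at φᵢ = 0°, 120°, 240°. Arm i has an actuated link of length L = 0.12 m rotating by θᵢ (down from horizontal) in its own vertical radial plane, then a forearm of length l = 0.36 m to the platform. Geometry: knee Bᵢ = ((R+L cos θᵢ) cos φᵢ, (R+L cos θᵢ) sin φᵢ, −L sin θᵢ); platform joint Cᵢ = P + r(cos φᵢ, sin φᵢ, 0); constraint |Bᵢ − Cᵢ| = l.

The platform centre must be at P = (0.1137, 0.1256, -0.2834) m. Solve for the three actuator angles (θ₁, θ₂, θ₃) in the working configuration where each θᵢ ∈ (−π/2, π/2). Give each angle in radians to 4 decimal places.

θ₁ = -0.2619, θ₂ = 0.1751, θ₃ = 1.3091

arm 1 (φ=0.0°): x'=0.1137, y'=0.1256
  e−x'=0.0063;  (l²−L²−(e−x')²−y'²−z²)/2L = 0.0795
  √(A²+B²)=0.2835;  θ1 = -1.5486+1.2867 ≈ -0.2619
arm 2 (φ=120.0°): x'=0.0519, y'=-0.1613
  e−x'=0.0681;  (l²−L²−(e−x')²−y'²−z²)/2L = 0.0177
  θ2 = atan2(B,A) + arccos(C/0.2915) = 0.1751
φ3=240.0° → target in arm frame (-0.1656, 0.0357)
  A=0.2856, B=-0.2834, C=(l²−L²−A²−y'²−z²)/(2L)=-0.1999
  γ=atan2(-0.2834,0.2856)=-0.7815;  ψ=arccos(-0.4967)=2.0906;  θ3=γ+ψ≈1.3091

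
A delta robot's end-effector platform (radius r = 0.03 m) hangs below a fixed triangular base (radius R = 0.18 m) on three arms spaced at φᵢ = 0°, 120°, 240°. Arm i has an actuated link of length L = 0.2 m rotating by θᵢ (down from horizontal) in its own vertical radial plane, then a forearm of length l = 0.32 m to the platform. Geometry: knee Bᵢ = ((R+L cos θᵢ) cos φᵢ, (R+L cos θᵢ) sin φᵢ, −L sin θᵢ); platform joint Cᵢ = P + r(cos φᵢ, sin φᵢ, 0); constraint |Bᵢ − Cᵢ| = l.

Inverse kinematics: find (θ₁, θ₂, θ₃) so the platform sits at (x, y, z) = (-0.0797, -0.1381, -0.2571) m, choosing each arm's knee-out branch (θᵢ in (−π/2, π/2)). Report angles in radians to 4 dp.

rotate P by −φ1: (-0.0797, -0.1381, -0.2571)
  A cos θ + B sin θ = C:  0.2297·cos θ + -0.2571·sin θ = -0.1888
  θ1 = atan2(B,A) + arccos(C/0.3448) = 1.3088
φ2=120.0° → target in arm frame (-0.0797, 0.1381)
  e−x'=0.2297;  (l²−L²−(e−x')²−y'²−z²)/2L = -0.1889
  γ=atan2(-0.2571,0.2297)=-0.8415;  ψ=arccos(-0.5478)=2.1505;  θ2=γ+ψ≈1.3090
φ3=240.0° → target in arm frame (0.1594, 0.0000)
  A cos θ + B sin θ = C:  -0.0094·cos θ + -0.2571·sin θ = -0.0095
  √(A²+B²)=0.2573;  θ3 = -1.6075+1.6076 ≈ 0.0001

θ₁ = 1.3088, θ₂ = 1.3090, θ₃ = 0.0001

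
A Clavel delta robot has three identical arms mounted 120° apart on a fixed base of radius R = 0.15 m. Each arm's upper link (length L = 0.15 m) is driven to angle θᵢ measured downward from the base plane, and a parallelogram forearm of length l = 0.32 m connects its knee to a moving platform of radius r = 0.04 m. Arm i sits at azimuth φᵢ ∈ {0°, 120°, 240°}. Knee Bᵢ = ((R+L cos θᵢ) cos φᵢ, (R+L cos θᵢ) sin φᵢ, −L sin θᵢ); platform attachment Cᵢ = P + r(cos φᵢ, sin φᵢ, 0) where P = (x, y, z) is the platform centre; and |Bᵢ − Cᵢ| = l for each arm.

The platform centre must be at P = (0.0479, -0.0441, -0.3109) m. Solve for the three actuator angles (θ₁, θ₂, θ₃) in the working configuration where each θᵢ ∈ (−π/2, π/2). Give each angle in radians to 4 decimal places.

θ₁ = 0.4366, θ₂ = 0.9598, θ₃ = 0.6109

φ1=0.0° → target in arm frame (0.0479, -0.0441)
  A cos θ + B sin θ = C:  0.0621·cos θ + -0.3109·sin θ = -0.0752
  √(A²+B²)=0.3170;  θ1 = -1.3736+1.8103 ≈ 0.4366
rotate P by −φ2: (-0.0621, -0.0194, -0.3109)
  A cos θ + B sin θ = C:  0.1721·cos θ + -0.3109·sin θ = -0.1559
  √(A²+B²)=0.3554;  θ2 = -1.0651+2.0249 ≈ 0.9598
rotate P by −φ3: (0.0142, 0.0635, -0.3109)
  A=0.0958, B=-0.3109, C=(l²−L²−A²−y'²−z²)/(2L)=-0.0999
  γ=atan2(-0.3109,0.0958)=-1.2720;  ψ=arccos(-0.3070)=1.8829;  θ3=γ+ψ≈0.6109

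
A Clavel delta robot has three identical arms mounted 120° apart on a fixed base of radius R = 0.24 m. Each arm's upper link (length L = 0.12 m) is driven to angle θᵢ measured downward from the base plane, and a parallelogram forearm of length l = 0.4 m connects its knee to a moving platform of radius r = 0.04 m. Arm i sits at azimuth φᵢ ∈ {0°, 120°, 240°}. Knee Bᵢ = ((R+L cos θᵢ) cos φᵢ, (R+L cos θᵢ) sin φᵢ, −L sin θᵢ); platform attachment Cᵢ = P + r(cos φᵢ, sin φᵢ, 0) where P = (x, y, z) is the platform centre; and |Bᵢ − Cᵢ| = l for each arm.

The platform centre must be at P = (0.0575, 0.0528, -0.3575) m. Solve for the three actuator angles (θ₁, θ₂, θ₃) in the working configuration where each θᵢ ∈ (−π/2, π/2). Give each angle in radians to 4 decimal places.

arm 1 (φ=0.0°): x'=0.0575, y'=0.0528
  A=0.1425, B=-0.3575, C=(l²−L²−A²−y'²−z²)/(2L)=-0.0221
  γ=atan2(-0.3575,0.1425)=-1.1915;  ψ=arccos(-0.0574)=1.6282;  θ1=γ+ψ≈0.4367
arm 2 (φ=120.0°): x'=0.0170, y'=-0.0762
  A cos θ + B sin θ = C:  0.1830·cos θ + -0.3575·sin θ = -0.0896
  θ2 = atan2(B,A) + arccos(C/0.4016) = 0.6982
φ3=240.0° → target in arm frame (-0.0745, 0.0234)
  A=0.2745, B=-0.3575, C=(l²−L²−A²−y'²−z²)/(2L)=-0.2420
  γ=atan2(-0.3575,0.2745)=-0.9160;  ψ=arccos(-0.5370)=2.1377;  θ3=γ+ψ≈1.2217

θ₁ = 0.4367, θ₂ = 0.6982, θ₃ = 1.2217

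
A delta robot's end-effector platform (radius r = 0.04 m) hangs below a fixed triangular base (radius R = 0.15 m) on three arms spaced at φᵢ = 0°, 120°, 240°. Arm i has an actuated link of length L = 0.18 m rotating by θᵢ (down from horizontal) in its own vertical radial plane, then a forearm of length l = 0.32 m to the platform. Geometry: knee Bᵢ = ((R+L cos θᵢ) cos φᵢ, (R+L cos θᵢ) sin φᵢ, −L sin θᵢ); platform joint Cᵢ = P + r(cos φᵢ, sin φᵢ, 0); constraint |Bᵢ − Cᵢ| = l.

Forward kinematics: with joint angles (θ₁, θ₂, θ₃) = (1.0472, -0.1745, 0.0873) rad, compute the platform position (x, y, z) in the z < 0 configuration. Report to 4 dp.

(-0.1179, 0.0175, -0.1884)

φ1=0.0°: virtual centre (0.2000, 0.0000, -0.1559), radius l
centre 2 = (0.2873·cos120.0°, 0.2873·sin120.0°, 0.0313) = (-0.1436, 0.2488, 0.0313)
centre 3 = (0.2893·cos240.0°, 0.2893·sin240.0°, -0.0157) = (-0.1447, -0.2506, -0.0157)
subtract pairs → two planes through P
linear system: -0.6873x+0.4976y = 0.0192−0.3743z; -0.6893x+-0.5011y = 0.0196−0.2804z
det = 0.6874;  x = -0.0282+0.4758z,  y = -0.0004+-0.0950z
sphere 1 gives Az²+Bz+C=0 with A=1.2354, B=0.0947, C=-0.0260;  B²−4AC=0.1375;  roots -0.1884, 0.1118;  negative root z = -0.1884
x = -0.1179, y = 0.0175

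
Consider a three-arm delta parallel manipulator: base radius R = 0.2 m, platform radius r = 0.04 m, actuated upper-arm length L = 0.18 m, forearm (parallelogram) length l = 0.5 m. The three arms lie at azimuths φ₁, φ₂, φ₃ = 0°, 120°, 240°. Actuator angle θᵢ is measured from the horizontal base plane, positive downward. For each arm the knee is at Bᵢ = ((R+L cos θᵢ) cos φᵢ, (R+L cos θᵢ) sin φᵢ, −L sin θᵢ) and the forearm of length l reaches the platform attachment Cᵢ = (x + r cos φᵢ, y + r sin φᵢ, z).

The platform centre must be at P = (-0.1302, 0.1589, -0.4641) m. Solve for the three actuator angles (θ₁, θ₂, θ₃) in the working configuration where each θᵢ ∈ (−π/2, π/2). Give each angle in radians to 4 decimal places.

θ₁ = 1.1344, θ₂ = -0.0875, θ₃ = 0.9596

arm 1 (φ=0.0°): x'=-0.1302, y'=0.1589
  e−x'=0.2902;  (l²−L²−(e−x')²−y'²−z²)/2L = -0.2979
  √(A²+B²)=0.5474;  θ1 = -1.0120+2.1463 ≈ 1.1344
rotate P by −φ2: (0.2027, 0.0333, -0.4641)
  A cos θ + B sin θ = C:  -0.0427·cos θ + -0.4641·sin θ = -0.0020
  √(A²+B²)=0.4661;  θ2 = -1.6626+1.5751 ≈ -0.0875
arm 3 (φ=240.0°): x'=-0.0725, y'=-0.1922
  A=0.2325, B=-0.4641, C=(l²−L²−A²−y'²−z²)/(2L)=-0.2466
  √(A²+B²)=0.5191;  θ3 = -1.1064+2.0659 ≈ 0.9596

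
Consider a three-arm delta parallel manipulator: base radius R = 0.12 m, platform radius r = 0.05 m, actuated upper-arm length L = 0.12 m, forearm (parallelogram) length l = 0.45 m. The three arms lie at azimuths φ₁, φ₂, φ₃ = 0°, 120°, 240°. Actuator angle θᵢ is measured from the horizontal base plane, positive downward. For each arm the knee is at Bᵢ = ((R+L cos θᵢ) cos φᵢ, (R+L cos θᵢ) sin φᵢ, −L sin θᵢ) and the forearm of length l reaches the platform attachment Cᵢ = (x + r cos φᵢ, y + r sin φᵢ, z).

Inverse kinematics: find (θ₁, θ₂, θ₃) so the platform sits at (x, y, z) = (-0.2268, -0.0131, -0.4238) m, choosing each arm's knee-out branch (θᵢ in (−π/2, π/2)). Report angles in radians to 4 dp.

arm 1 (φ=0.0°): x'=-0.2268, y'=-0.0131
  A=0.2968, B=-0.4238, C=(l²−L²−A²−y'²−z²)/(2L)=-0.3324
  √(A²+B²)=0.5174;  θ1 = -0.9598+2.2684 ≈ 1.3086
φ2=120.0° → target in arm frame (0.1021, 0.2030)
  A=-0.0321, B=-0.4238, C=(l²−L²−A²−y'²−z²)/(2L)=-0.1405
  √(A²+B²)=0.4250;  θ2 = -1.6463+1.9078 ≈ 0.2615
rotate P by −φ3: (0.1247, -0.1899, -0.4238)
  A cos θ + B sin θ = C:  -0.0547·cos θ + -0.4238·sin θ = -0.1273
  √(A²+B²)=0.4273;  θ3 = -1.6993+1.8733 ≈ 0.1740

θ₁ = 1.3086, θ₂ = 0.2615, θ₃ = 0.1740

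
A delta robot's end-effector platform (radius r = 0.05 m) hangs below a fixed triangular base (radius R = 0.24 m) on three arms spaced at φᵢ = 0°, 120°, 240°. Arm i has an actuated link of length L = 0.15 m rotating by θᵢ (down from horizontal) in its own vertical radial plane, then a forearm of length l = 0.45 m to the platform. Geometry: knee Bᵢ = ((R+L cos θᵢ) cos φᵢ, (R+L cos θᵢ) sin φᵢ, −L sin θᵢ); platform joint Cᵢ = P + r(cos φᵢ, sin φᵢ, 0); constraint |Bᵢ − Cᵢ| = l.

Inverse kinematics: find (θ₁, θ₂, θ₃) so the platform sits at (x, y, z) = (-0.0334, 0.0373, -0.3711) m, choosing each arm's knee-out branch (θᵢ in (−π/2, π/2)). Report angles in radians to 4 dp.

rotate P by −φ1: (-0.0334, 0.0373, -0.3711)
  e−x'=0.2234;  (l²−L²−(e−x')²−y'²−z²)/2L = -0.0300
  θ1 = atan2(B,A) + arccos(C/0.4332) = 0.6113
φ2=120.0° → target in arm frame (0.0490, 0.0103)
  A=0.1410, B=-0.3711, C=(l²−L²−A²−y'²−z²)/(2L)=0.0743
  γ=atan2(-0.3711,0.1410)=-1.2077;  ψ=arccos(0.1872)=1.3824;  θ2=γ+ψ≈0.1747
φ3=240.0° → target in arm frame (-0.0156, -0.0476)
  A=0.2056, B=-0.3711, C=(l²−L²−A²−y'²−z²)/(2L)=-0.0075
  γ=atan2(-0.3711,0.2056)=-1.0649;  ψ=arccos(-0.0177)=1.5885;  θ3=γ+ψ≈0.5236

θ₁ = 0.6113, θ₂ = 0.1747, θ₃ = 0.5236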